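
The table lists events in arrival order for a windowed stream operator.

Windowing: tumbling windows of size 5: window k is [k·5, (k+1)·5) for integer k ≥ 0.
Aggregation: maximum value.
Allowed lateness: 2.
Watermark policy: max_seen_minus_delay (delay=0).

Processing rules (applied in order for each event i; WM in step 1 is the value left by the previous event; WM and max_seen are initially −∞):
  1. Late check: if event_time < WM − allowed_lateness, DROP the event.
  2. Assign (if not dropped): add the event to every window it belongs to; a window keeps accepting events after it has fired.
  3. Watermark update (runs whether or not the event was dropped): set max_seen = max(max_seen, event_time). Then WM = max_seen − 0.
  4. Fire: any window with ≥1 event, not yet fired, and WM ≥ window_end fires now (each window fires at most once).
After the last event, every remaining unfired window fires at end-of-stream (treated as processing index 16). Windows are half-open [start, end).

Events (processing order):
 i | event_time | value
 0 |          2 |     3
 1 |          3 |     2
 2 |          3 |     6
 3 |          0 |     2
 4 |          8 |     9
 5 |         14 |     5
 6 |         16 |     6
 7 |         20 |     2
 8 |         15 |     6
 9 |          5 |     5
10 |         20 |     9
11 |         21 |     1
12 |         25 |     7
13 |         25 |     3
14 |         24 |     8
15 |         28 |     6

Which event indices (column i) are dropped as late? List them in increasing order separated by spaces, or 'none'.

i=0 t=2 v=3: → [0,5); WM=2
i=1 t=3 v=2: → [0,5); WM=3
i=2 t=3 v=6: → [0,5); WM=3
i=3 t=0 v=2: DROP (t<3-2); WM=3
i=4 t=8 v=9: → [5,10); WM=8; [0,5) fires=6
i=5 t=14 v=5: → [10,15); WM=14; [5,10) fires=9
i=6 t=16 v=6: → [15,20); WM=16; [10,15) fires=5
i=7 t=20 v=2: → [20,25); WM=20; [15,20) fires=6
i=8 t=15 v=6: DROP (t<20-2); WM=20
i=9 t=5 v=5: DROP (t<20-2); WM=20
i=10 t=20 v=9: → [20,25); WM=20
i=11 t=21 v=1: → [20,25); WM=21
i=12 t=25 v=7: → [25,30); WM=25; [20,25) fires=9
i=13 t=25 v=3: → [25,30); WM=25
i=14 t=24 v=8: → [20,25); WM=25
i=15 t=28 v=6: → [25,30); WM=28

3 8 9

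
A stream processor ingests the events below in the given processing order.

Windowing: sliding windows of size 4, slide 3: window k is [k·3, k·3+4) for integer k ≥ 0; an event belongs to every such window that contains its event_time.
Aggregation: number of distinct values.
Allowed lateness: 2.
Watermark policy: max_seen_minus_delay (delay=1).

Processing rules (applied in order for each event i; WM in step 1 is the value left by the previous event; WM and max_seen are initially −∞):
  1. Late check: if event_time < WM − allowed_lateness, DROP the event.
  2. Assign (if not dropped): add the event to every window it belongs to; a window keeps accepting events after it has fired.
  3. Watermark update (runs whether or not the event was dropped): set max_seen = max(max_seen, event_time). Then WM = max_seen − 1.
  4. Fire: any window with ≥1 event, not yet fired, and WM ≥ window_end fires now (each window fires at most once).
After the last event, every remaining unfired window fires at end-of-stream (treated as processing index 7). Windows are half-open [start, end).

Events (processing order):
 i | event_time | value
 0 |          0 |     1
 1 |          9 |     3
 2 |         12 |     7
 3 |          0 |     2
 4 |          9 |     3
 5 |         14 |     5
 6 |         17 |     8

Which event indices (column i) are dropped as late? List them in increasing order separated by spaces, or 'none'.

3

i=0 t=0 v=1: → [0,4); WM=-1
i=1 t=9 v=3: → [9,13),[6,10); WM=8; [0,4) fires=1
i=2 t=12 v=7: → [12,16),[9,13); WM=11; [6,10) fires=1
i=3 t=0 v=2: DROP (t<11-2); WM=11
i=4 t=9 v=3: → [9,13),[6,10); WM=11
i=5 t=14 v=5: → [12,16); WM=13; [9,13) fires=2
i=6 t=17 v=8: → [15,19); WM=16; [12,16) fires=2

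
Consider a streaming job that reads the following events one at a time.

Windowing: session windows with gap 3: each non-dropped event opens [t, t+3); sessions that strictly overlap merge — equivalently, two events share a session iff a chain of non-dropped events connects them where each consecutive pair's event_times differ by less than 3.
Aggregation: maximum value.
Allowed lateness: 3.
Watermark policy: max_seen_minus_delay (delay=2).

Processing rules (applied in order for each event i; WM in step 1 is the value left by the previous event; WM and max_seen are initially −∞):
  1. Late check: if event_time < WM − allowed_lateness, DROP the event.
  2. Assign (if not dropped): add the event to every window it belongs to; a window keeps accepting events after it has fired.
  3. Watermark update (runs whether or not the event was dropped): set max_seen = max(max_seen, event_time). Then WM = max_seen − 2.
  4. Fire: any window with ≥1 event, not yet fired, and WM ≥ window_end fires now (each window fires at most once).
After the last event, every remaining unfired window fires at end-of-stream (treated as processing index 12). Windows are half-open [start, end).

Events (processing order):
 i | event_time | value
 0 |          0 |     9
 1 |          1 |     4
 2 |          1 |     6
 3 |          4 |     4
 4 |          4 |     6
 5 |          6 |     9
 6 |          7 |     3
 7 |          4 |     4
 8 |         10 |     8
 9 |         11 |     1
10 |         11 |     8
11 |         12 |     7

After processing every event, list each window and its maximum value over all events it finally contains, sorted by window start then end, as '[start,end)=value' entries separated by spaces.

[0,4)=9 [4,10)=9 [10,15)=8

i=0 t=0 v=9: → [0,3); WM=-2
i=1 t=1 v=4: → [0,4); WM=-1
i=2 t=1 v=6: → [0,4); WM=-1
i=3 t=4 v=4: → [4,7); WM=2
i=4 t=4 v=6: → [4,7); WM=2
i=5 t=6 v=9: → [4,9); WM=4
i=6 t=7 v=3: → [4,10); WM=5
i=7 t=4 v=4: → [4,10); WM=5
i=8 t=10 v=8: → [10,13); WM=8
i=9 t=11 v=1: → [10,14); WM=9
i=10 t=11 v=8: → [10,14); WM=9
i=11 t=12 v=7: → [10,15); WM=10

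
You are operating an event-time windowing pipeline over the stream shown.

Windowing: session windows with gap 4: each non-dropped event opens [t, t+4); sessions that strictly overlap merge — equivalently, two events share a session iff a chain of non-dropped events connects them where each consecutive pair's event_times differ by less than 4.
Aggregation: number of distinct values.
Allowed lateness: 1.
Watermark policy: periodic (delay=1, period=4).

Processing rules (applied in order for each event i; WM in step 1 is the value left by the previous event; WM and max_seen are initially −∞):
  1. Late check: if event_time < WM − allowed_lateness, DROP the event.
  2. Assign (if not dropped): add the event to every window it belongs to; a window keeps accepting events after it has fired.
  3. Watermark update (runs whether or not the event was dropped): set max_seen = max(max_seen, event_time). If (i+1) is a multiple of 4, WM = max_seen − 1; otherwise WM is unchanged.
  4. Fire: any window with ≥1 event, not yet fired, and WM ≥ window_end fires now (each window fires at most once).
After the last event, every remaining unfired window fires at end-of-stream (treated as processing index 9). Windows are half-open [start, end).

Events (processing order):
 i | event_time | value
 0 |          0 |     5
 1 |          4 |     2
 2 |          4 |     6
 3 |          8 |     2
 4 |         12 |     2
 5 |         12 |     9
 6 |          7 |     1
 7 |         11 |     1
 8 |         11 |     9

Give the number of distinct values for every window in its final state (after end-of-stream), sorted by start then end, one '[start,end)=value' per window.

i=0 t=0 v=5: → [0,4); WM=−∞
i=1 t=4 v=2: → [4,8); WM=−∞
i=2 t=4 v=6: → [4,8); WM=−∞
i=3 t=8 v=2: → [8,12); WM=7
i=4 t=12 v=2: → [12,16); WM=7
i=5 t=12 v=9: → [12,16); WM=7
i=6 t=7 v=1: → [4,12); WM=7
i=7 t=11 v=1: → [4,16); WM=11
i=8 t=11 v=9: → [4,16); WM=11

[0,4)=1 [4,16)=4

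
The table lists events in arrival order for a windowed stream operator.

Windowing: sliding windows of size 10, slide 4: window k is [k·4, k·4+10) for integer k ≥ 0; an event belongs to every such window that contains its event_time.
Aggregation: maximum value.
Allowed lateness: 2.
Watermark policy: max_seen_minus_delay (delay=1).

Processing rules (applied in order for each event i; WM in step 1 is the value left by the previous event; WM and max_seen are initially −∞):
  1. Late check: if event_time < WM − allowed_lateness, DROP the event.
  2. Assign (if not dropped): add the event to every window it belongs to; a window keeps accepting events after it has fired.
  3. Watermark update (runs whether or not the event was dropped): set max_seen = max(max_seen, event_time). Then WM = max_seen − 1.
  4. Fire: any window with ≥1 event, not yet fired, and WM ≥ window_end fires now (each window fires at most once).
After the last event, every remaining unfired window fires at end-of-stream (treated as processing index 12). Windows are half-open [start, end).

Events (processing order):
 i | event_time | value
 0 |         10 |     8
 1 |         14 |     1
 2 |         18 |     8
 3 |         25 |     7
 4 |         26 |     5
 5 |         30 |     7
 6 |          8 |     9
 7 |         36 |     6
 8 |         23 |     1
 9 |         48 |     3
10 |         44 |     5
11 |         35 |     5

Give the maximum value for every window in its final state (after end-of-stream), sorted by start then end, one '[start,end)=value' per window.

[4,14)=8 [8,18)=8 [12,22)=8 [16,26)=8 [20,30)=7 [24,34)=7 [28,38)=7 [32,42)=6 [36,46)=6 [40,50)=3 [44,54)=3 [48,58)=3

i=0 t=10 v=8: → [8,18),[4,14); WM=9
i=1 t=14 v=1: → [12,22),[8,18); WM=13
i=2 t=18 v=8: → [16,26),[12,22); WM=17; [4,14) fires=8
i=3 t=25 v=7: → [24,34),[20,30),[16,26); WM=24; [8,18) fires=8 [12,22) fires=8
i=4 t=26 v=5: → [24,34),[20,30); WM=25
i=5 t=30 v=7: → [28,38),[24,34); WM=29; [16,26) fires=8
i=6 t=8 v=9: DROP (t<29-2); WM=29
i=7 t=36 v=6: → [36,46),[32,42),[28,38); WM=35; [20,30) fires=7 [24,34) fires=7
i=8 t=23 v=1: DROP (t<35-2); WM=35
i=9 t=48 v=3: → [48,58),[44,54),[40,50); WM=47; [28,38) fires=7 [32,42) fires=6 [36,46) fires=6
i=10 t=44 v=5: DROP (t<47-2); WM=47
i=11 t=35 v=5: DROP (t<47-2); WM=47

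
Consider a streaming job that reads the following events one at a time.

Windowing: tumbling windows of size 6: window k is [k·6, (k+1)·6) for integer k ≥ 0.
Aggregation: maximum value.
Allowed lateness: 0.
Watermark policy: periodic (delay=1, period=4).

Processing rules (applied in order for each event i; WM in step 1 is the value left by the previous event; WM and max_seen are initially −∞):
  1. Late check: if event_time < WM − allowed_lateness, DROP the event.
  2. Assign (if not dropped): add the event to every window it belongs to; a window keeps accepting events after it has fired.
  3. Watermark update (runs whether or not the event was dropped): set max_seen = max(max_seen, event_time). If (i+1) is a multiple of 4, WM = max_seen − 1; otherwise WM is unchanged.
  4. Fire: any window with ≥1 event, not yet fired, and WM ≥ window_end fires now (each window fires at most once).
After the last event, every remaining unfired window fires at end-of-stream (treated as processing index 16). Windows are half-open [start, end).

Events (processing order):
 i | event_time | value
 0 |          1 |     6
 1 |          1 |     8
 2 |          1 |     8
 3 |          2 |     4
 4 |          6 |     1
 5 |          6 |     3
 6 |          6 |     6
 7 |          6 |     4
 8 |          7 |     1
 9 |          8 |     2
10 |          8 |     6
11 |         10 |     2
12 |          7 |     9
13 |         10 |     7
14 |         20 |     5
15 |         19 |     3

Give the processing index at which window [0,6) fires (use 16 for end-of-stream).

11

i=0 t=1 v=6: → [0,6); WM=−∞
i=1 t=1 v=8: → [0,6); WM=−∞
i=2 t=1 v=8: → [0,6); WM=−∞
i=3 t=2 v=4: → [0,6); WM=1
i=4 t=6 v=1: → [6,12); WM=1
i=5 t=6 v=3: → [6,12); WM=1
i=6 t=6 v=6: → [6,12); WM=1
i=7 t=6 v=4: → [6,12); WM=5
i=8 t=7 v=1: → [6,12); WM=5
i=9 t=8 v=2: → [6,12); WM=5
i=10 t=8 v=6: → [6,12); WM=5
i=11 t=10 v=2: → [6,12); WM=9; [0,6) fires=8
i=12 t=7 v=9: DROP (t<9-0); WM=9
i=13 t=10 v=7: → [6,12); WM=9
i=14 t=20 v=5: → [18,24); WM=9
i=15 t=19 v=3: → [18,24); WM=19; [6,12) fires=7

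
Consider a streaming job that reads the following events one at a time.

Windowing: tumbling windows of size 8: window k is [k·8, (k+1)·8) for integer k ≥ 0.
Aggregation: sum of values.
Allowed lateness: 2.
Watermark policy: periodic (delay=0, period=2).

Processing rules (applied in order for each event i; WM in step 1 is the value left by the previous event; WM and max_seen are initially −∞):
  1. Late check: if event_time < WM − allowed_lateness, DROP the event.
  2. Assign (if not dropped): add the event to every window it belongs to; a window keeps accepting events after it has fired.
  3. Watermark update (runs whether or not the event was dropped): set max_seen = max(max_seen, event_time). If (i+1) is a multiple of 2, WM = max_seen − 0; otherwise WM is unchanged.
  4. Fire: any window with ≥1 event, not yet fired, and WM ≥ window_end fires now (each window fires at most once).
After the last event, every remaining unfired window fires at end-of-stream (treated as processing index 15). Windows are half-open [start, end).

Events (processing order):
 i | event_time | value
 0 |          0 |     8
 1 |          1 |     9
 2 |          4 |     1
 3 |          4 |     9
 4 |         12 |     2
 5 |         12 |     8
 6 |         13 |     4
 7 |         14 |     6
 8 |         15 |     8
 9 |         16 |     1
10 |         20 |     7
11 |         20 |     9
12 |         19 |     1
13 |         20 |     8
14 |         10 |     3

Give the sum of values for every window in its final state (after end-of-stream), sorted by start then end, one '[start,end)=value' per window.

i=0 t=0 v=8: → [0,8); WM=−∞
i=1 t=1 v=9: → [0,8); WM=1
i=2 t=4 v=1: → [0,8); WM=1
i=3 t=4 v=9: → [0,8); WM=4
i=4 t=12 v=2: → [8,16); WM=4
i=5 t=12 v=8: → [8,16); WM=12; [0,8) fires=27
i=6 t=13 v=4: → [8,16); WM=12
i=7 t=14 v=6: → [8,16); WM=14
i=8 t=15 v=8: → [8,16); WM=14
i=9 t=16 v=1: → [16,24); WM=16; [8,16) fires=28
i=10 t=20 v=7: → [16,24); WM=16
i=11 t=20 v=9: → [16,24); WM=20
i=12 t=19 v=1: → [16,24); WM=20
i=13 t=20 v=8: → [16,24); WM=20
i=14 t=10 v=3: DROP (t<20-2); WM=20

[0,8)=27 [8,16)=28 [16,24)=26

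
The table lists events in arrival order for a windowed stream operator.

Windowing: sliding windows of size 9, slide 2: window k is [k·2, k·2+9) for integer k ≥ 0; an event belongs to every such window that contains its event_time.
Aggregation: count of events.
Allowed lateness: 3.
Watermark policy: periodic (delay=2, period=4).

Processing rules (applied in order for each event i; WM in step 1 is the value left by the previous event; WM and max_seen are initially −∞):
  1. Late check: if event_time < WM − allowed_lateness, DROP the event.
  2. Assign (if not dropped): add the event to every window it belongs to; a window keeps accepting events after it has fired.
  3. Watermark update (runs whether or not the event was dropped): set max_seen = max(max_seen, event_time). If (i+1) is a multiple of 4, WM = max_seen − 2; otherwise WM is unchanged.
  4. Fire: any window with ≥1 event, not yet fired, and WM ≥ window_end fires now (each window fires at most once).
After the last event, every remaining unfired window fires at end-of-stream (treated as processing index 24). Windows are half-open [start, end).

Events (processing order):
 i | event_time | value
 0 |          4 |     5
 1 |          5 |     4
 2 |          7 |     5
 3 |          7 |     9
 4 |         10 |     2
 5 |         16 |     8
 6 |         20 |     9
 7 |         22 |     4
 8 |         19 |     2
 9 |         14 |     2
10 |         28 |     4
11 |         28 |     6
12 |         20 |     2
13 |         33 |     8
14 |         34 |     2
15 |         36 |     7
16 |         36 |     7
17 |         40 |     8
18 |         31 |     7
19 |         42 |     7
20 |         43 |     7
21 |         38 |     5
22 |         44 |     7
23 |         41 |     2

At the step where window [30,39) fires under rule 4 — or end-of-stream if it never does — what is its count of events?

5

i=0 t=4 v=5: → [4,13),[2,11),[0,9); WM=−∞
i=1 t=5 v=4: → [4,13),[2,11),[0,9); WM=−∞
i=2 t=7 v=5: → [6,15),[4,13),[2,11),[0,9); WM=−∞
i=3 t=7 v=9: → [6,15),[4,13),[2,11),[0,9); WM=5
i=4 t=10 v=2: → [10,19),[8,17),[6,15),[4,13),[2,11); WM=5
i=5 t=16 v=8: → [16,25),[14,23),[12,21),[10,19),[8,17); WM=5
i=6 t=20 v=9: → [20,29),[18,27),[16,25),[14,23),[12,21); WM=5
i=7 t=22 v=4: → [22,31),[20,29),[18,27),[16,25),[14,23); WM=20; [0,9) fires=4 [2,11) fires=5 [4,13) fires=5 [6,15) fires=3 [8,17) fires=2 [10,19) fires=2
i=8 t=19 v=2: → [18,27),[16,25),[14,23),[12,21); WM=20
i=9 t=14 v=2: DROP (t<20-3); WM=20
i=10 t=28 v=4: → [28,37),[26,35),[24,33),[22,31),[20,29); WM=20
i=11 t=28 v=6: → [28,37),[26,35),[24,33),[22,31),[20,29); WM=26; [12,21) fires=3 [14,23) fires=4 [16,25) fires=4
i=12 t=20 v=2: DROP (t<26-3); WM=26
i=13 t=33 v=8: → [32,41),[30,39),[28,37),[26,35); WM=26
i=14 t=34 v=2: → [34,43),[32,41),[30,39),[28,37),[26,35); WM=26
i=15 t=36 v=7: → [36,45),[34,43),[32,41),[30,39),[28,37); WM=34; [18,27) fires=3 [20,29) fires=4 [22,31) fires=3 [24,33) fires=2
i=16 t=36 v=7: → [36,45),[34,43),[32,41),[30,39),[28,37); WM=34
i=17 t=40 v=8: → [40,49),[38,47),[36,45),[34,43),[32,41); WM=34
i=18 t=31 v=7: → [30,39),[28,37),[26,35),[24,33); WM=34
i=19 t=42 v=7: → [42,51),[40,49),[38,47),[36,45),[34,43); WM=40; [26,35) fires=5 [28,37) fires=7 [30,39) fires=5
i=20 t=43 v=7: → [42,51),[40,49),[38,47),[36,45); WM=40
i=21 t=38 v=5: → [38,47),[36,45),[34,43),[32,41),[30,39); WM=40
i=22 t=44 v=7: → [44,53),[42,51),[40,49),[38,47),[36,45); WM=40
i=23 t=41 v=2: → [40,49),[38,47),[36,45),[34,43); WM=42; [32,41) fires=6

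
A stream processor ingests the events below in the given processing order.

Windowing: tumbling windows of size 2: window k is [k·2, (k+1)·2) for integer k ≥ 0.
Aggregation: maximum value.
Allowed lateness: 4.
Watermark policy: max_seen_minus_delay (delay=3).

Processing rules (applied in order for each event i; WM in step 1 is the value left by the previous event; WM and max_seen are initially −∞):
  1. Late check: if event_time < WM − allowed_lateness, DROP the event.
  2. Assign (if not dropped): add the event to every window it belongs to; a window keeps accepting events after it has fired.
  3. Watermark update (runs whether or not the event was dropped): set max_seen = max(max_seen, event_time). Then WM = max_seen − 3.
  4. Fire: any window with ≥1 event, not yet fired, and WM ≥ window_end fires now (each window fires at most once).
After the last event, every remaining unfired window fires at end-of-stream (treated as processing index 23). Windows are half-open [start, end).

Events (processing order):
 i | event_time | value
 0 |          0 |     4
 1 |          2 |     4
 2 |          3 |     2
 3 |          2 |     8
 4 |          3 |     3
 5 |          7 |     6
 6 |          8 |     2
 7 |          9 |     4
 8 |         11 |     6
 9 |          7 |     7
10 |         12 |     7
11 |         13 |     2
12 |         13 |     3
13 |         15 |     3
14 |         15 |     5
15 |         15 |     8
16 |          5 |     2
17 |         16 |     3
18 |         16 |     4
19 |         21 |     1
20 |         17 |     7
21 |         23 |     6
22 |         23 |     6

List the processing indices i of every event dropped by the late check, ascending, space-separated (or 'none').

16

i=0 t=0 v=4: → [0,2); WM=-3
i=1 t=2 v=4: → [2,4); WM=-1
i=2 t=3 v=2: → [2,4); WM=0
i=3 t=2 v=8: → [2,4); WM=0
i=4 t=3 v=3: → [2,4); WM=0
i=5 t=7 v=6: → [6,8); WM=4; [0,2) fires=4 [2,4) fires=8
i=6 t=8 v=2: → [8,10); WM=5
i=7 t=9 v=4: → [8,10); WM=6
i=8 t=11 v=6: → [10,12); WM=8; [6,8) fires=6
i=9 t=7 v=7: → [6,8); WM=8
i=10 t=12 v=7: → [12,14); WM=9
i=11 t=13 v=2: → [12,14); WM=10; [8,10) fires=4
i=12 t=13 v=3: → [12,14); WM=10
i=13 t=15 v=3: → [14,16); WM=12; [10,12) fires=6
i=14 t=15 v=5: → [14,16); WM=12
i=15 t=15 v=8: → [14,16); WM=12
i=16 t=5 v=2: DROP (t<12-4); WM=12
i=17 t=16 v=3: → [16,18); WM=13
i=18 t=16 v=4: → [16,18); WM=13
i=19 t=21 v=1: → [20,22); WM=18; [12,14) fires=7 [14,16) fires=8 [16,18) fires=4
i=20 t=17 v=7: → [16,18); WM=18
i=21 t=23 v=6: → [22,24); WM=20
i=22 t=23 v=6: → [22,24); WM=20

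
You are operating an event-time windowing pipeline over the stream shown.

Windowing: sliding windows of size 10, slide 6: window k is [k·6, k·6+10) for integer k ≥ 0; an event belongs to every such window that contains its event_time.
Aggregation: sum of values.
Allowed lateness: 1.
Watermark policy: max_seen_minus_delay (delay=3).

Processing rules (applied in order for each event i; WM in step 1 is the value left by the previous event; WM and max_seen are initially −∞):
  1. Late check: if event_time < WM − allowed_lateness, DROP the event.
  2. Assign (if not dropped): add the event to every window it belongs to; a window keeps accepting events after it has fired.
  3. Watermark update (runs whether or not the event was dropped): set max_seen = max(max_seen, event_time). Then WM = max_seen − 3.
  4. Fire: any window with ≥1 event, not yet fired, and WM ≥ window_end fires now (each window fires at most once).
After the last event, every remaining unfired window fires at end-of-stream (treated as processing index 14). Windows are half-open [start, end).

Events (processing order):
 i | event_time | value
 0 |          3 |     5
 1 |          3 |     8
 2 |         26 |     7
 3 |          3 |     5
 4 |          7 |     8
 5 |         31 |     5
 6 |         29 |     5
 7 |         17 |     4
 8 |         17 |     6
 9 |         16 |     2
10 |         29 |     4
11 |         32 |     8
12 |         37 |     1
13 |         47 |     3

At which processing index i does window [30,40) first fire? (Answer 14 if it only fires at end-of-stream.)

i=0 t=3 v=5: → [0,10); WM=0
i=1 t=3 v=8: → [0,10); WM=0
i=2 t=26 v=7: → [24,34),[18,28); WM=23; [0,10) fires=13
i=3 t=3 v=5: DROP (t<23-1); WM=23
i=4 t=7 v=8: DROP (t<23-1); WM=23
i=5 t=31 v=5: → [30,40),[24,34); WM=28; [18,28) fires=7
i=6 t=29 v=5: → [24,34); WM=28
i=7 t=17 v=4: DROP (t<28-1); WM=28
i=8 t=17 v=6: DROP (t<28-1); WM=28
i=9 t=16 v=2: DROP (t<28-1); WM=28
i=10 t=29 v=4: → [24,34); WM=28
i=11 t=32 v=8: → [30,40),[24,34); WM=29
i=12 t=37 v=1: → [36,46),[30,40); WM=34; [24,34) fires=29
i=13 t=47 v=3: → [42,52); WM=44; [30,40) fires=14

13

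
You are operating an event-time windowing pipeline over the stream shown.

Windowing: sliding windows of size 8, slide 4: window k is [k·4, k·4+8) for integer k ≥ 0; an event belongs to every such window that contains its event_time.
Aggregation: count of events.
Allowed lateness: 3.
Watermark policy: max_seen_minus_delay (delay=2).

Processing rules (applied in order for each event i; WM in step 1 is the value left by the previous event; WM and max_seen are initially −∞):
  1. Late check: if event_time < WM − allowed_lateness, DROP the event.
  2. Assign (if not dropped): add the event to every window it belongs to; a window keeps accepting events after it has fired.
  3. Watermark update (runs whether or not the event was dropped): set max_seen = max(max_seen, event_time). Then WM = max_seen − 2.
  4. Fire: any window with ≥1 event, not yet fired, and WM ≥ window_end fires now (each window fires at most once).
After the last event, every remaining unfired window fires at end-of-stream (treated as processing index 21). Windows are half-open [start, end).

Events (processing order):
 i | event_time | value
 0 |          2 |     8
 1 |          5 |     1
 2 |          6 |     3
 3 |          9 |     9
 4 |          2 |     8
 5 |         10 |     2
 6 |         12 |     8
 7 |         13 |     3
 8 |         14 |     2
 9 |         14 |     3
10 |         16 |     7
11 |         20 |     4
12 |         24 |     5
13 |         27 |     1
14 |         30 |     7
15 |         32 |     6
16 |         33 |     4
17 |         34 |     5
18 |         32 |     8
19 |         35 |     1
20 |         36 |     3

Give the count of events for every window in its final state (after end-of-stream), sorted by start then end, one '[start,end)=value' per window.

[0,8)=3 [4,12)=4 [8,16)=6 [12,20)=5 [16,24)=2 [20,28)=3 [24,32)=3 [28,36)=6 [32,40)=6 [36,44)=1

i=0 t=2 v=8: → [0,8); WM=0
i=1 t=5 v=1: → [4,12),[0,8); WM=3
i=2 t=6 v=3: → [4,12),[0,8); WM=4
i=3 t=9 v=9: → [8,16),[4,12); WM=7
i=4 t=2 v=8: DROP (t<7-3); WM=7
i=5 t=10 v=2: → [8,16),[4,12); WM=8; [0,8) fires=3
i=6 t=12 v=8: → [12,20),[8,16); WM=10
i=7 t=13 v=3: → [12,20),[8,16); WM=11
i=8 t=14 v=2: → [12,20),[8,16); WM=12; [4,12) fires=4
i=9 t=14 v=3: → [12,20),[8,16); WM=12
i=10 t=16 v=7: → [16,24),[12,20); WM=14
i=11 t=20 v=4: → [20,28),[16,24); WM=18; [8,16) fires=6
i=12 t=24 v=5: → [24,32),[20,28); WM=22; [12,20) fires=5
i=13 t=27 v=1: → [24,32),[20,28); WM=25; [16,24) fires=2
i=14 t=30 v=7: → [28,36),[24,32); WM=28; [20,28) fires=3
i=15 t=32 v=6: → [32,40),[28,36); WM=30
i=16 t=33 v=4: → [32,40),[28,36); WM=31
i=17 t=34 v=5: → [32,40),[28,36); WM=32; [24,32) fires=3
i=18 t=32 v=8: → [32,40),[28,36); WM=32
i=19 t=35 v=1: → [32,40),[28,36); WM=33
i=20 t=36 v=3: → [36,44),[32,40); WM=34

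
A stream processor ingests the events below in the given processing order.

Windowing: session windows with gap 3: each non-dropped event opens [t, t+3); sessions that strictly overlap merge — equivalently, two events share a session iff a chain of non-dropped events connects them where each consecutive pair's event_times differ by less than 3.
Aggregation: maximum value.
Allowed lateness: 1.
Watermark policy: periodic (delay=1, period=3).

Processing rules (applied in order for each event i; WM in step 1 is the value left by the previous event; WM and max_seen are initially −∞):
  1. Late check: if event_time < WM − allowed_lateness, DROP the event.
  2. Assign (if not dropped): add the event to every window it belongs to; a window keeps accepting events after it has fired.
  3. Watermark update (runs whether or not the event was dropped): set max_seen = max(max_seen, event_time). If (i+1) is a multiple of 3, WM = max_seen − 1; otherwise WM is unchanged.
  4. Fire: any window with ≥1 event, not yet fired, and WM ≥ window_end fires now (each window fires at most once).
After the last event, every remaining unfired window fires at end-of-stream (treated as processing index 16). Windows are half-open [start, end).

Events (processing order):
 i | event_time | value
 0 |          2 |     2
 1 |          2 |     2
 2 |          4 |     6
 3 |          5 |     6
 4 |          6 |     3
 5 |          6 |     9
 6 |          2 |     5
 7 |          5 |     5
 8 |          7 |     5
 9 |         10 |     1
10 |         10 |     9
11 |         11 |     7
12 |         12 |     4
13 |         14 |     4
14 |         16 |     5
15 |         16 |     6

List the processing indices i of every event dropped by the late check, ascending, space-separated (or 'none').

i=0 t=2 v=2: → [2,5); WM=−∞
i=1 t=2 v=2: → [2,5); WM=−∞
i=2 t=4 v=6: → [2,7); WM=3
i=3 t=5 v=6: → [2,8); WM=3
i=4 t=6 v=3: → [2,9); WM=3
i=5 t=6 v=9: → [2,9); WM=5
i=6 t=2 v=5: DROP (t<5-1); WM=5
i=7 t=5 v=5: → [2,9); WM=5
i=8 t=7 v=5: → [2,10); WM=6
i=9 t=10 v=1: → [10,13); WM=6
i=10 t=10 v=9: → [10,13); WM=6
i=11 t=11 v=7: → [10,14); WM=10
i=12 t=12 v=4: → [10,15); WM=10
i=13 t=14 v=4: → [10,17); WM=10
i=14 t=16 v=5: → [10,19); WM=15
i=15 t=16 v=6: → [10,19); WM=15

6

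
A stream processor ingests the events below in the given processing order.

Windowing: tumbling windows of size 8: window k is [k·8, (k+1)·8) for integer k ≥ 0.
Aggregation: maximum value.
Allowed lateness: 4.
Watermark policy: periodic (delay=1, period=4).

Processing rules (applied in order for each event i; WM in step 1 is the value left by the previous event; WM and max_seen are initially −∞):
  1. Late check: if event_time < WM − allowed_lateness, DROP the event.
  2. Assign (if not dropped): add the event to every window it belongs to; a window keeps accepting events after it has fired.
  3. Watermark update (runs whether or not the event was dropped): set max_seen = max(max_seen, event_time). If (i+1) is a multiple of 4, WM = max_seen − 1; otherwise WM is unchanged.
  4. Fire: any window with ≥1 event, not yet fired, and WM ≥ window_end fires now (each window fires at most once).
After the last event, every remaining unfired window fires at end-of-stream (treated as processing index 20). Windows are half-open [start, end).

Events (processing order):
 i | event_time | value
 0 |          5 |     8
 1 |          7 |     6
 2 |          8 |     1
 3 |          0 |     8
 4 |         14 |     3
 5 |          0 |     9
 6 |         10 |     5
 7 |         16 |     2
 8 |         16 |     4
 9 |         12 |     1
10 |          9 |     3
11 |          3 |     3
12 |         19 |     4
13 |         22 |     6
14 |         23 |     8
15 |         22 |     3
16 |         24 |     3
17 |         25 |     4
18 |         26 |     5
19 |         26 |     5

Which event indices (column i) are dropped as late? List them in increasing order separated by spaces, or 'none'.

5 10 11

i=0 t=5 v=8: → [0,8); WM=−∞
i=1 t=7 v=6: → [0,8); WM=−∞
i=2 t=8 v=1: → [8,16); WM=−∞
i=3 t=0 v=8: → [0,8); WM=7
i=4 t=14 v=3: → [8,16); WM=7
i=5 t=0 v=9: DROP (t<7-4); WM=7
i=6 t=10 v=5: → [8,16); WM=7
i=7 t=16 v=2: → [16,24); WM=15; [0,8) fires=8
i=8 t=16 v=4: → [16,24); WM=15
i=9 t=12 v=1: → [8,16); WM=15
i=10 t=9 v=3: DROP (t<15-4); WM=15
i=11 t=3 v=3: DROP (t<15-4); WM=15
i=12 t=19 v=4: → [16,24); WM=15
i=13 t=22 v=6: → [16,24); WM=15
i=14 t=23 v=8: → [16,24); WM=15
i=15 t=22 v=3: → [16,24); WM=22; [8,16) fires=5
i=16 t=24 v=3: → [24,32); WM=22
i=17 t=25 v=4: → [24,32); WM=22
i=18 t=26 v=5: → [24,32); WM=22
i=19 t=26 v=5: → [24,32); WM=25; [16,24) fires=8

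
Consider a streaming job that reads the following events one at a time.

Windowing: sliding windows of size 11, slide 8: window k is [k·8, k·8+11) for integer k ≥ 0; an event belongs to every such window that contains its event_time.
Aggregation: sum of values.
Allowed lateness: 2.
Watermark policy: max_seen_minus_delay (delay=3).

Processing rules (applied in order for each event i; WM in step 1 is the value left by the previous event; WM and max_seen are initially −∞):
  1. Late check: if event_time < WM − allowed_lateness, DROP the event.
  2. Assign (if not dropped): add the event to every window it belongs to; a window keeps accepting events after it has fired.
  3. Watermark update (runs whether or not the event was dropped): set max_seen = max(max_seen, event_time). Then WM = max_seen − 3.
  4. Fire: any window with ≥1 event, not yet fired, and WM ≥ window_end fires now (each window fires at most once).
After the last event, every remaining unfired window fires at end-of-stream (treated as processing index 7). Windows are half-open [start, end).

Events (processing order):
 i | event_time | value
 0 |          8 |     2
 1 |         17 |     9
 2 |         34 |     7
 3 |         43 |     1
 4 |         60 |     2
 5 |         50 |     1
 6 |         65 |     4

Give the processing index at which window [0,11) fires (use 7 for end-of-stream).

i=0 t=8 v=2: → [8,19),[0,11); WM=5
i=1 t=17 v=9: → [16,27),[8,19); WM=14; [0,11) fires=2
i=2 t=34 v=7: → [32,43),[24,35); WM=31; [8,19) fires=11 [16,27) fires=9
i=3 t=43 v=1: → [40,51); WM=40; [24,35) fires=7
i=4 t=60 v=2: → [56,67); WM=57; [32,43) fires=7 [40,51) fires=1
i=5 t=50 v=1: DROP (t<57-2); WM=57
i=6 t=65 v=4: → [64,75),[56,67); WM=62

1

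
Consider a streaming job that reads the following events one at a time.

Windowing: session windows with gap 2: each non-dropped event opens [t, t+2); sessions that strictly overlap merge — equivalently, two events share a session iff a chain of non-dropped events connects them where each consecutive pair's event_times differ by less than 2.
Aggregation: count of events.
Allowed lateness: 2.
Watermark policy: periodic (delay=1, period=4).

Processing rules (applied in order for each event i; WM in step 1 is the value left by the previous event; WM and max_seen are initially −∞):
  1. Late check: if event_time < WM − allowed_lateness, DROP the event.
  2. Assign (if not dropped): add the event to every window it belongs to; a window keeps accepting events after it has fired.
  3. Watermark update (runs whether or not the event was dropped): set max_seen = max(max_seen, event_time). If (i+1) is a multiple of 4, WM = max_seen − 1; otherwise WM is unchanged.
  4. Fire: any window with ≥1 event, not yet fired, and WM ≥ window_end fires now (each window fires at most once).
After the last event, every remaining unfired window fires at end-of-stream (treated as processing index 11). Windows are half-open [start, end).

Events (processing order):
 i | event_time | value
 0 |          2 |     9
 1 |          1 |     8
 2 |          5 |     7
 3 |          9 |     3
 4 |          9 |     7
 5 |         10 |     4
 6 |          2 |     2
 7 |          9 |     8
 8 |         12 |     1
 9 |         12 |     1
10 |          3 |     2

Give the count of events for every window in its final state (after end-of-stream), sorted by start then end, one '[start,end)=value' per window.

[1,4)=2 [5,7)=1 [9,12)=4 [12,14)=2

i=0 t=2 v=9: → [2,4); WM=−∞
i=1 t=1 v=8: → [1,4); WM=−∞
i=2 t=5 v=7: → [5,7); WM=−∞
i=3 t=9 v=3: → [9,11); WM=8
i=4 t=9 v=7: → [9,11); WM=8
i=5 t=10 v=4: → [9,12); WM=8
i=6 t=2 v=2: DROP (t<8-2); WM=8
i=7 t=9 v=8: → [9,12); WM=9
i=8 t=12 v=1: → [12,14); WM=9
i=9 t=12 v=1: → [12,14); WM=9
i=10 t=3 v=2: DROP (t<9-2); WM=9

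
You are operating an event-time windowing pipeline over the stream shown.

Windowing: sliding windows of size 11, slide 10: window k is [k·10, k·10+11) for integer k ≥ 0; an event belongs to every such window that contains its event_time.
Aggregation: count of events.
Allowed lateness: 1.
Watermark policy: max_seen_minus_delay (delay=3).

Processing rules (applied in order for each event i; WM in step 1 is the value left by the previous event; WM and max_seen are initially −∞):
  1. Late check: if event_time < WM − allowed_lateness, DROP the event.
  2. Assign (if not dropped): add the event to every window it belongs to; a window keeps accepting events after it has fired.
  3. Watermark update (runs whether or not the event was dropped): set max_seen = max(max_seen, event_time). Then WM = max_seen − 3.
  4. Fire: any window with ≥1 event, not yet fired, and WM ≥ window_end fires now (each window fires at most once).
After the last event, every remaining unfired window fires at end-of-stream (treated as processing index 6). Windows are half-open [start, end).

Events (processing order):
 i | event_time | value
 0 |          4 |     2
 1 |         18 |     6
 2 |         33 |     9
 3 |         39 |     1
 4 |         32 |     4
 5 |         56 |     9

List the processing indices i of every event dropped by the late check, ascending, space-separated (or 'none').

i=0 t=4 v=2: → [0,11); WM=1
i=1 t=18 v=6: → [10,21); WM=15; [0,11) fires=1
i=2 t=33 v=9: → [30,41); WM=30; [10,21) fires=1
i=3 t=39 v=1: → [30,41); WM=36
i=4 t=32 v=4: DROP (t<36-1); WM=36
i=5 t=56 v=9: → [50,61); WM=53; [30,41) fires=2

4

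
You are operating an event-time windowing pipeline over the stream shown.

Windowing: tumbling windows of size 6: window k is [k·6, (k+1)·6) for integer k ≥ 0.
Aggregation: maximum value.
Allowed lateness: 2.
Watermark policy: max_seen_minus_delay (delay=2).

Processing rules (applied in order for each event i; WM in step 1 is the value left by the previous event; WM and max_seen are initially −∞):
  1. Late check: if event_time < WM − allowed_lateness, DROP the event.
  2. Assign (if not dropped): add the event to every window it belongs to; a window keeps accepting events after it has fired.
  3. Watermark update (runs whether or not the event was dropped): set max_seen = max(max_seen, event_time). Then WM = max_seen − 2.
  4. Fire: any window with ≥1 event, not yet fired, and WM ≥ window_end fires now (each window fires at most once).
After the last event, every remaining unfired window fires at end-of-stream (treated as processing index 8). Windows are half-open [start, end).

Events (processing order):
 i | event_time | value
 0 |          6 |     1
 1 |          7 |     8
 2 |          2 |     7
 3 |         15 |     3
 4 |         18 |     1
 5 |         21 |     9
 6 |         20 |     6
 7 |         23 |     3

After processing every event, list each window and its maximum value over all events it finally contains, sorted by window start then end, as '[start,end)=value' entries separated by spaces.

i=0 t=6 v=1: → [6,12); WM=4
i=1 t=7 v=8: → [6,12); WM=5
i=2 t=2 v=7: DROP (t<5-2); WM=5
i=3 t=15 v=3: → [12,18); WM=13; [6,12) fires=8
i=4 t=18 v=1: → [18,24); WM=16
i=5 t=21 v=9: → [18,24); WM=19; [12,18) fires=3
i=6 t=20 v=6: → [18,24); WM=19
i=7 t=23 v=3: → [18,24); WM=21

[6,12)=8 [12,18)=3 [18,24)=9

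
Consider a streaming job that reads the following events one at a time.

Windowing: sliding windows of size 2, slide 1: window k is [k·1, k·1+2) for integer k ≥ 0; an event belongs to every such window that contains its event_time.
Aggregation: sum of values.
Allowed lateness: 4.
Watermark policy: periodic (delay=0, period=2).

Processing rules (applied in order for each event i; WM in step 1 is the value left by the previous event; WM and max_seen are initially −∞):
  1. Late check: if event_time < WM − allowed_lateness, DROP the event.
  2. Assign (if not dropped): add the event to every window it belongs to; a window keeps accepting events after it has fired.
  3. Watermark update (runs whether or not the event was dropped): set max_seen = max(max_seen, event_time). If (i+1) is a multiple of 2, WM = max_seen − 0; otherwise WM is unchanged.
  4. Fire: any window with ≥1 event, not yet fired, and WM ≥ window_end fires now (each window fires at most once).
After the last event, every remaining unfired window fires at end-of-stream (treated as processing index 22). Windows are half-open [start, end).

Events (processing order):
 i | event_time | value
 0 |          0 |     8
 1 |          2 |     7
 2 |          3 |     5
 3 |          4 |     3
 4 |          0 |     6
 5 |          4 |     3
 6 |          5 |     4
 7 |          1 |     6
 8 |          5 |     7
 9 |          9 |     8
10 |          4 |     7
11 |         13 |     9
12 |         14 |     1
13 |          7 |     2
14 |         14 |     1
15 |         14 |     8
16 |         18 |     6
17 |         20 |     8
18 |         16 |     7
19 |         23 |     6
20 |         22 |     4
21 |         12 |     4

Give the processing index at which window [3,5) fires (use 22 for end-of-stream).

7

i=0 t=0 v=8: → [0,2); WM=−∞
i=1 t=2 v=7: → [2,4),[1,3); WM=2; [0,2) fires=8
i=2 t=3 v=5: → [3,5),[2,4); WM=2
i=3 t=4 v=3: → [4,6),[3,5); WM=4; [1,3) fires=7 [2,4) fires=12
i=4 t=0 v=6: → [0,2); WM=4
i=5 t=4 v=3: → [4,6),[3,5); WM=4
i=6 t=5 v=4: → [5,7),[4,6); WM=4
i=7 t=1 v=6: → [1,3),[0,2); WM=5; [3,5) fires=11
i=8 t=5 v=7: → [5,7),[4,6); WM=5
i=9 t=9 v=8: → [9,11),[8,10); WM=9; [4,6) fires=17 [5,7) fires=11
i=10 t=4 v=7: DROP (t<9-4); WM=9
i=11 t=13 v=9: → [13,15),[12,14); WM=13; [8,10) fires=8 [9,11) fires=8
i=12 t=14 v=1: → [14,16),[13,15); WM=13
i=13 t=7 v=2: DROP (t<13-4); WM=14; [12,14) fires=9
i=14 t=14 v=1: → [14,16),[13,15); WM=14
i=15 t=14 v=8: → [14,16),[13,15); WM=14
i=16 t=18 v=6: → [18,20),[17,19); WM=14
i=17 t=20 v=8: → [20,22),[19,21); WM=20; [13,15) fires=19 [14,16) fires=10 [17,19) fires=6 [18,20) fires=6
i=18 t=16 v=7: → [16,18),[15,17); WM=20; [15,17) fires=7 [16,18) fires=7
i=19 t=23 v=6: → [23,25),[22,24); WM=23; [19,21) fires=8 [20,22) fires=8
i=20 t=22 v=4: → [22,24),[21,23); WM=23; [21,23) fires=4
i=21 t=12 v=4: DROP (t<23-4); WM=23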